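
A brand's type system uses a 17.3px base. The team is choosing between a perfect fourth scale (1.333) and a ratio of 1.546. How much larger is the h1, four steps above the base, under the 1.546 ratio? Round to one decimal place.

44.2px

Perfect fourth: 17.3 × 1.333⁴ = 54.622px
At 1.546: 17.3 × 1.546⁴ = 98.829px
Difference: 98.829 − 54.622 = 44.207px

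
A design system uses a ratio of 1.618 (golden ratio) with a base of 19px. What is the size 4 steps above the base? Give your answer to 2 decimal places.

130.22px

19.0 × 1.618⁴ = 19.0 × 6.85353 ≈ 130.22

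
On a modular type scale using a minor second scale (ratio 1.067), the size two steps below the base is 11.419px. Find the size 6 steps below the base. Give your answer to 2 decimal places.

8.81px

11.419 ÷ 1.067⁴ = 11.419 ÷ 1.29616 ≈ 8.810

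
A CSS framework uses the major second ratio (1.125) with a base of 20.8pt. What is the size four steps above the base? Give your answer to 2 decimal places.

Every step multiplies by the scale ratio.
20.8 × 1.125⁴ = 20.8 × 1.60181 ≈ 33.32

33.32pt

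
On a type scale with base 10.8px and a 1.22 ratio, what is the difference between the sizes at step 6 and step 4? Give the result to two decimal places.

11.69px

Step 4: 10.8 × 1.22⁴ = 23.9256px
Step 6: 10.8 × 1.22⁶ = 35.6109px
Difference: 35.6109 − 23.9256 = 11.6853px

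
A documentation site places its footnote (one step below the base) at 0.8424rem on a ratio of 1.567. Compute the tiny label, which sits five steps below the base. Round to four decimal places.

0.1397rem

0.8424 ÷ 1.567⁴ = 0.8424 ÷ 6.02943 ≈ 0.1397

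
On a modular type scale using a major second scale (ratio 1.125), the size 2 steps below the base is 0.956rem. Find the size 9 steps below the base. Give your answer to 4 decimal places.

0.4192rem

Moving from step -2 to step -9 is 7 steps down, so divide by r⁷.
0.956 ÷ 1.125⁷ = 0.956 ÷ 2.28070 ≈ 0.4192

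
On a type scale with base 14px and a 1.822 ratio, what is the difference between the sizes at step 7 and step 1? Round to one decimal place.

Step 1: 14.0 × 1.822 = 25.508px
Step 7: 14.0 × 1.822⁷ = 933.183px
Difference: 933.183 − 25.508 = 907.675px

907.7px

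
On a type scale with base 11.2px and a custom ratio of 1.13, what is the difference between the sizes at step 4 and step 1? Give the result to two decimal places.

5.61px

Step 1: 11.2 × 1.13 = 12.6560px
Step 4: 11.2 × 1.13⁴ = 18.2613px
Difference: 18.2613 − 12.6560 = 5.6053px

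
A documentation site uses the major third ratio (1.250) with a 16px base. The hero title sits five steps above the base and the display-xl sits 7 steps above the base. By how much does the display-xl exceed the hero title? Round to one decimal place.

Step 5: 16.0 × 1.250⁵ = 48.828px
Step 7: 16.0 × 1.250⁷ = 76.294px
Difference: 76.294 − 48.828 = 27.466px

27.5px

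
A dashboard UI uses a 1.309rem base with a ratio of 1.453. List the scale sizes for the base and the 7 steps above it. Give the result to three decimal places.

1.309rem, 1.902rem, 2.764rem, 4.015rem, 5.834rem, 8.477rem, 12.318rem, 17.898rem

Step 0: 1.309rem
Step 1: 1.309 × 1.453 = 1.902
Step 2: 1.309 × 1.453² = 2.764
Step 3: 1.309 × 1.453³ = 4.015
Step 4: 1.309 × 1.453⁴ = 5.834
Step 5: 1.309 × 1.453⁵ = 8.477
Step 6: 1.309 × 1.453⁶ = 12.318
Step 7: 1.309 × 1.453⁷ = 17.898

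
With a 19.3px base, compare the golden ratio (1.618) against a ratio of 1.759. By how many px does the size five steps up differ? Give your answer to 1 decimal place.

111.0px

Golden ratio: 19.3 × 1.618⁵ = 214.018px
At 1.759: 19.3 × 1.759⁵ = 325.002px
Difference: 325.002 − 214.018 = 110.984px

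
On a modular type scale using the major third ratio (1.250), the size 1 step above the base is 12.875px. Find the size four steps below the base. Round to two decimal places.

The gap is -4 − (1) = -5 steps, so the factor is 1.250^-5.
12.875 ÷ 1.250⁵ = 12.875 ÷ 3.05176 ≈ 4.219

4.22px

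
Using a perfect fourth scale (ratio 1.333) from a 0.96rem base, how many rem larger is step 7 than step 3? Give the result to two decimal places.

4.91rem

Step 3: 0.96 × 1.333³ = 2.2738rem
Step 7: 0.96 × 1.333⁷ = 7.1793rem
Difference: 7.1793 − 2.2738 = 4.9055rem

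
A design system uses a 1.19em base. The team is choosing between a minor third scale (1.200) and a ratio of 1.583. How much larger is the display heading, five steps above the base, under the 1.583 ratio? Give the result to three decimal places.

8.868em

Minor third: 1.19 × 1.200⁵ = 2.96110em
At 1.583: 1.19 × 1.583⁵ = 11.82910em
Difference: 11.82910 − 2.96110 = 8.86800em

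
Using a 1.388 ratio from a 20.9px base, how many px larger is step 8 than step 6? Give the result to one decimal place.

138.5px

Step 6: 20.9 × 1.388⁶ = 149.446px
Step 8: 20.9 × 1.388⁸ = 287.913px
Difference: 287.913 − 149.446 = 138.467px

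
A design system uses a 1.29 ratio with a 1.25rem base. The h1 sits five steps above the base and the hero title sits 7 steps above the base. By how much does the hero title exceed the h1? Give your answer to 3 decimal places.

Step 5: 1.25 × 1.29⁵ = 4.46538rem
Step 7: 1.25 × 1.29⁷ = 7.43084rem
Difference: 7.43084 − 4.46538 = 2.96546rem

2.965rem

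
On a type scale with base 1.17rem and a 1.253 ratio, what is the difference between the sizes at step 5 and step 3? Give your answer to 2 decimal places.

Step 3: 1.17 × 1.253³ = 2.3016rem
Step 5: 1.17 × 1.253⁵ = 3.6136rem
Difference: 3.6136 − 2.3016 = 1.3120rem

1.31rem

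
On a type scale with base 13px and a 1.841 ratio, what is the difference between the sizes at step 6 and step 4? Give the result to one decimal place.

Step 4: 13.0 × 1.841⁴ = 149.334px
Step 6: 13.0 × 1.841⁶ = 506.135px
Difference: 506.135 − 149.334 = 356.801px

356.8px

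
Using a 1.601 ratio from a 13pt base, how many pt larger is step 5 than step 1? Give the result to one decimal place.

Step 1: 13.0 × 1.601 = 20.813pt
Step 5: 13.0 × 1.601⁵ = 136.741pt
Difference: 136.741 − 20.813 = 115.928pt

115.9pt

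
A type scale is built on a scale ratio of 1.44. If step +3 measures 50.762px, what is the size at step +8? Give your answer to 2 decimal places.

50.762 × 1.44⁵ = 50.762 × 6.19174 ≈ 314.305

314.30px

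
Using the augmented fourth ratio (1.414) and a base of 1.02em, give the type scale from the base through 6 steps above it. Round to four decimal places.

1.0200em, 1.4423em, 2.0394em, 2.8837em, 4.0775em, 5.7656em, 8.1526em

Step 0: 1.02em
Step 1: 1.02 × 1.414 = 1.4423
Step 2: 1.02 × 1.414² = 2.0394
Step 3: 1.02 × 1.414³ = 2.8837
Step 4: 1.02 × 1.414⁴ = 4.0775
Step 5: 1.02 × 1.414⁵ = 5.7656
Step 6: 1.02 × 1.414⁶ = 8.1526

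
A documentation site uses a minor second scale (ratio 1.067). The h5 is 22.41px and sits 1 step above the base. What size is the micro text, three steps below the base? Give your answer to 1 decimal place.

22.41 ÷ 1.067⁴ = 22.41 ÷ 1.29616 ≈ 17.290

17.3px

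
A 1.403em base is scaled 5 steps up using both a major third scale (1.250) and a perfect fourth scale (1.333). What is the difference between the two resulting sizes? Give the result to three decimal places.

Major third: 1.403 × 1.250⁵ = 4.28162em
Perfect fourth: 1.403 × 1.333⁵ = 5.90484em
Difference: 5.90484 − 4.28162 = 1.62322em

1.623em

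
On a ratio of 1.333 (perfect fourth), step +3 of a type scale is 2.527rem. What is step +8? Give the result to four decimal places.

2.527 × 1.333⁵ = 2.527 × 4.20873 ≈ 10.6355

10.6355rem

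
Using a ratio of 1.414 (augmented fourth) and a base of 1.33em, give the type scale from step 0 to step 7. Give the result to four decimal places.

Step 0: 1.33em
Step 1: 1.33 × 1.414 = 1.8806
Step 2: 1.33 × 1.414² = 2.6592
Step 3: 1.33 × 1.414³ = 3.7601
Step 4: 1.33 × 1.414⁴ = 5.3168
Step 5: 1.33 × 1.414⁵ = 7.5179
Step 6: 1.33 × 1.414⁶ = 10.6304
Step 7: 1.33 × 1.414⁷ = 15.0313

1.3300em, 1.8806em, 2.6592em, 3.7601em, 5.3168em, 7.5179em, 10.6304em, 15.0313em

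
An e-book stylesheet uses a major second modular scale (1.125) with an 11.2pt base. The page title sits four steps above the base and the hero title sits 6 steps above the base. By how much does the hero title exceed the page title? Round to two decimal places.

Step 4: 11.2 × 1.125⁴ = 17.9402pt
Step 6: 11.2 × 1.125⁶ = 22.7056pt
Difference: 22.7056 − 17.9402 = 4.7654pt

4.77pt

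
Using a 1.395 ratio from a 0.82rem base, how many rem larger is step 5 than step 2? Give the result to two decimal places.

2.74rem

Step 2: 0.82 × 1.395² = 1.5957rem
Step 5: 0.82 × 1.395⁵ = 4.3320rem
Difference: 4.3320 − 1.5957 = 2.7363rem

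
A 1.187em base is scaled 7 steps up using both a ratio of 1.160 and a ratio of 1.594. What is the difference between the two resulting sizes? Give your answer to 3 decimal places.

27.682em

At 1.160: 1.187 × 1.160⁷ = 3.35472em
At 1.594: 1.187 × 1.594⁷ = 31.03623em
Difference: 31.03623 − 3.35472 = 27.68151em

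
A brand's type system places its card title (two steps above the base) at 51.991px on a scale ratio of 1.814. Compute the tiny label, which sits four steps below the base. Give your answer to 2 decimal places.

51.991 ÷ 1.814⁶ = 51.991 ÷ 35.63065 ≈ 1.459

1.46px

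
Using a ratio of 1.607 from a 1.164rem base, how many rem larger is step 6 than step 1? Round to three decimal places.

Step 1: 1.164 × 1.607 = 1.87055rem
Step 6: 1.164 × 1.607⁶ = 20.04695rem
Difference: 20.04695 − 1.87055 = 18.17640rem

18.176rem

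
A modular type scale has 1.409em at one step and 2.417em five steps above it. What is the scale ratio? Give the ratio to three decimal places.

1.114

The ratio satisfies 1.409 × r⁵ = 2.417, so r = (2.417 / 1.409)^(1/5).
r = 1.7154^(1/5) ≈ 1.1140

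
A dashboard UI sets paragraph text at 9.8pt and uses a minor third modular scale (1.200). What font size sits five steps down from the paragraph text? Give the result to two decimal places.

Every step multiplies by the scale ratio.
9.8 ÷ 1.200⁵ = 9.8 ÷ 2.48832 ≈ 3.94

3.94pt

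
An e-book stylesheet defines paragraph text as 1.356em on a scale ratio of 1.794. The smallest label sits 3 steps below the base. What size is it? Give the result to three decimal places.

Every step multiplies by the scale ratio.
1.356 ÷ 1.794³ = 1.356 ÷ 5.77387 ≈ 0.235

0.235em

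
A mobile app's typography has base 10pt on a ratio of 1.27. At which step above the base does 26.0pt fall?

4

1.27ⁿ = 26.0 / 10 = 2.6000
n = ln(2.6000) / ln(1.27) = 0.9555 / 0.2390 ≈ 4.00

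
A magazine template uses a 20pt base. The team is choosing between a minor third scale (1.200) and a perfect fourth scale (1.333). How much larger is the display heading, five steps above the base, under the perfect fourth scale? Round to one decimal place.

34.4pt

Minor third: 20.0 × 1.200⁵ = 49.766pt
Perfect fourth: 20.0 × 1.333⁵ = 84.175pt
Difference: 84.175 − 49.766 = 34.409pt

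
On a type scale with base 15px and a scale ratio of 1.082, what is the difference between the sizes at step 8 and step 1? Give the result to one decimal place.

Step 1: 15.0 × 1.082 = 16.230px
Step 8: 15.0 × 1.082⁸ = 28.178px
Difference: 28.178 − 16.230 = 11.948px

11.9px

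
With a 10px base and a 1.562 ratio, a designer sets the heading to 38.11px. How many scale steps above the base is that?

1.562ⁿ = 38.11 / 10 = 3.8110
n = ln(3.8110) / ln(1.562) = 1.3379 / 0.4460 ≈ 3.00

3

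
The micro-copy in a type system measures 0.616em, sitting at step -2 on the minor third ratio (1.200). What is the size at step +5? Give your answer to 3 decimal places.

2.207em

The gap is 5 − (-2) = 7 steps, so the factor is 1.200^7.
0.616 × 1.200⁷ = 0.616 × 3.58318 ≈ 2.207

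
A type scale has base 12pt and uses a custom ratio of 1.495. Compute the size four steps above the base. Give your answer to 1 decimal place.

Every step multiplies by the scale ratio.
12.0 × 1.495⁴ = 12.0 × 4.99534 ≈ 59.94

59.9pt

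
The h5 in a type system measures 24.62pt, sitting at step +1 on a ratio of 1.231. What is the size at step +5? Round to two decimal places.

24.62 × 1.231⁴ = 24.62 × 2.29632 ≈ 56.535

56.54pt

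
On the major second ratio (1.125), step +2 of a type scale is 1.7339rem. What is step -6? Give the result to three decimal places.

0.676rem

1.7339 ÷ 1.125⁸ = 1.7339 ÷ 2.56578 ≈ 0.676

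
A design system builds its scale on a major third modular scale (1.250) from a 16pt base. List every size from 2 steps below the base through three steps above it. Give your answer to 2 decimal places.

Step -2: 16.0 ÷ 1.250² = 10.24
Step -1: 16.0 ÷ 1.250 = 12.80
Step 0: 16pt
Step 1: 16.0 × 1.250 = 20.00
Step 2: 16.0 × 1.250² = 25.00
Step 3: 16.0 × 1.250³ = 31.25

10.24pt, 12.80pt, 16.00pt, 20.00pt, 25.00pt, 31.25pt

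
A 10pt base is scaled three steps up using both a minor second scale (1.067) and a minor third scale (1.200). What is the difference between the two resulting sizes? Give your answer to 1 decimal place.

5.1pt

Minor second: 10.0 × 1.067³ = 12.148pt
Minor third: 10.0 × 1.200³ = 17.280pt
Difference: 17.280 − 12.148 = 5.132pt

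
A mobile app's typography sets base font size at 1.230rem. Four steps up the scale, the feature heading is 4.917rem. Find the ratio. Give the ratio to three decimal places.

r⁴ = 4.917 / 1.230, so r = (4.917/1.230)^(1/4).
r = 3.9976^(1/4) ≈ 1.4140

1.414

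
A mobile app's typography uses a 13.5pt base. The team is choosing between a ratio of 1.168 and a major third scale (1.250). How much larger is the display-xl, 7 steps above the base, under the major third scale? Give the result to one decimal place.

At 1.168: 13.5 × 1.168⁷ = 40.034pt
Major third: 13.5 × 1.250⁷ = 64.373pt
Difference: 64.373 − 40.034 = 24.339pt

24.3pt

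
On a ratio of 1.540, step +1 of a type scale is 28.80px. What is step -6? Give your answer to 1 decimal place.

1.4px

Moving from step +1 to step -6 is 7 steps down, so divide by r⁷.
28.80 ÷ 1.540⁷ = 28.80 ÷ 20.54211 ≈ 1.402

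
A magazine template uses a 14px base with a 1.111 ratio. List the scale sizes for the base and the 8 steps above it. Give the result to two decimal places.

Step 0: 14px
Step 1: 14.0 × 1.111 = 15.55
Step 2: 14.0 × 1.111² = 17.28
Step 3: 14.0 × 1.111³ = 19.20
Step 4: 14.0 × 1.111⁴ = 21.33
Step 5: 14.0 × 1.111⁵ = 23.70
Step 6: 14.0 × 1.111⁶ = 26.33
Step 7: 14.0 × 1.111⁷ = 29.25
Step 8: 14.0 × 1.111⁸ = 32.50

14.00px, 15.55px, 17.28px, 19.20px, 21.33px, 23.70px, 26.33px, 29.25px, 32.50px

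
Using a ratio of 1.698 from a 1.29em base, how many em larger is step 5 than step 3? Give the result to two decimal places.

11.89em

Step 3: 1.29 × 1.698³ = 6.3154em
Step 5: 1.29 × 1.698⁵ = 18.2087em
Difference: 18.2087 − 6.3154 = 11.8933em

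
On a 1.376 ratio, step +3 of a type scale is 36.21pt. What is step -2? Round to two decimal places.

7.34pt

The gap is -2 − (3) = -5 steps, so the factor is 1.376^-5.
36.21 ÷ 1.376⁵ = 36.21 ÷ 4.93278 ≈ 7.341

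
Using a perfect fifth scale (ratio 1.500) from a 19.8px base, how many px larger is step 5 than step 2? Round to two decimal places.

105.81px

Step 2: 19.8 × 1.500² = 44.5500px
Step 5: 19.8 × 1.500⁵ = 150.3563px
Difference: 150.3563 − 44.5500 = 105.8063px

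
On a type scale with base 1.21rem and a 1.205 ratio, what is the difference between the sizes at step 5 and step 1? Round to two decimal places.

Step 1: 1.21 × 1.205 = 1.4581rem
Step 5: 1.21 × 1.205⁵ = 3.0741rem
Difference: 3.0741 − 1.4581 = 1.6160rem

1.62rem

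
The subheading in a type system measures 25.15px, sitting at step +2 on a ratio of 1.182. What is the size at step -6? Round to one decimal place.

6.6px

25.15 ÷ 1.182⁸ = 25.15 ÷ 3.81013 ≈ 6.601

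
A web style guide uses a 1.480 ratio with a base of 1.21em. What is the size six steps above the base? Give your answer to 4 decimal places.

12.7162em

A modular type scale is a geometric sequence: sizeₙ = base × rⁿ.
1.21 × 1.480⁶ = 1.21 × 10.50922 ≈ 12.7162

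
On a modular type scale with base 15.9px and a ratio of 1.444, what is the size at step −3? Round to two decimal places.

A modular type scale is a geometric sequence: sizeₙ = base × rⁿ.
15.9 ÷ 1.444³ = 15.9 ÷ 3.01094 ≈ 5.28

5.28px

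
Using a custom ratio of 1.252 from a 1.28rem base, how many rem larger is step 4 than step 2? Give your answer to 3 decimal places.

1.139rem

Step 2: 1.28 × 1.252² = 2.00641rem
Step 4: 1.28 × 1.252⁴ = 3.14505rem
Difference: 3.14505 − 2.00641 = 1.13864rem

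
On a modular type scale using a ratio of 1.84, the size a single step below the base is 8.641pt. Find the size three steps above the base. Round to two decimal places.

8.641 × 1.84⁴ = 8.641 × 11.46229 ≈ 99.046

99.05pt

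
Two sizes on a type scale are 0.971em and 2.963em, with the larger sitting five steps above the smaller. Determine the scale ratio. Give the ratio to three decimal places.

1.250

The ratio satisfies 0.971 × r⁵ = 2.963, so r = (2.963 / 0.971)^(1/5).
r = 3.0515^(1/5) ≈ 1.2500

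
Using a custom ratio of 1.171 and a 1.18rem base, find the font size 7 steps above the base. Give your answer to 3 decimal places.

Every step multiplies by the scale ratio.
1.18 × 1.171⁷ = 1.18 × 3.01924 ≈ 3.563

3.563rem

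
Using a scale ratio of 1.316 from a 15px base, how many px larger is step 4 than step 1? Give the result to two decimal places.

25.25px

Step 1: 15.0 × 1.316 = 19.7400px
Step 4: 15.0 × 1.316⁴ = 44.9899px
Difference: 44.9899 − 19.7400 = 25.2499px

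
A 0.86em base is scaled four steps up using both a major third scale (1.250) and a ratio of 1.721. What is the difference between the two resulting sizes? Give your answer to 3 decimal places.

5.445em

Major third: 0.86 × 1.250⁴ = 2.09961em
At 1.721: 0.86 × 1.721⁴ = 7.54435em
Difference: 7.54435 − 2.09961 = 5.44474em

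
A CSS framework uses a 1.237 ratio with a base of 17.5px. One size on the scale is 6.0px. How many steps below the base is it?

5

1.237ⁿ = 17.5 / 6.0 = 2.9167
n = ln(2.9167) / ln(1.237) = 1.0704 / 0.2127 ≈ 5.03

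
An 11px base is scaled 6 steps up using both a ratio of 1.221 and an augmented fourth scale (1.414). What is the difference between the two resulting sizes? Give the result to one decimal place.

51.5px

At 1.221: 11.0 × 1.221⁶ = 36.449px
Augmented fourth: 11.0 × 1.414⁶ = 87.920px
Difference: 87.920 − 36.449 = 51.471px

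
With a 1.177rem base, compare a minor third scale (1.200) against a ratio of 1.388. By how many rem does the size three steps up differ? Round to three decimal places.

Minor third: 1.177 × 1.200³ = 2.03386rem
At 1.388: 1.177 × 1.388³ = 3.14735rem
Difference: 3.14735 − 2.03386 = 1.11349rem

1.113rem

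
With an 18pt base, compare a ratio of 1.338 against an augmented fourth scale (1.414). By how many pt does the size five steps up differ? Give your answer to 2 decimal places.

At 1.338: 18.0 × 1.338⁵ = 77.1886pt
Augmented fourth: 18.0 × 1.414⁵ = 101.7465pt
Difference: 101.7465 − 77.1886 = 24.5579pt

24.56pt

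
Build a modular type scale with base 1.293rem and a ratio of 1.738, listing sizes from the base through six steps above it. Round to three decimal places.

Step 0: 1.293rem
Step 1: 1.293 × 1.738 = 2.247
Step 2: 1.293 × 1.738² = 3.906
Step 3: 1.293 × 1.738³ = 6.788
Step 4: 1.293 × 1.738⁴ = 11.798
Step 5: 1.293 × 1.738⁵ = 20.504
Step 6: 1.293 × 1.738⁶ = 35.637

1.293rem, 2.247rem, 3.906rem, 6.788rem, 11.798rem, 20.504rem, 35.637rem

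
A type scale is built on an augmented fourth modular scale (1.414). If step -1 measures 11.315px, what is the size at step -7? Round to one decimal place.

1.4px

11.315 ÷ 1.414⁶ = 11.315 ÷ 7.99275 ≈ 1.416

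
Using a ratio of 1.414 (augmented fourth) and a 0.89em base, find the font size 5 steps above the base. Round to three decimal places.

Every step multiplies by the scale ratio.
0.89 × 1.414⁵ = 0.89 × 5.65258 ≈ 5.031

5.031em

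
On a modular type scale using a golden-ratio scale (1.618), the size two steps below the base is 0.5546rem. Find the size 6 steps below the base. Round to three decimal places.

0.081rem

0.5546 ÷ 1.618⁴ = 0.5546 ÷ 6.85353 ≈ 0.081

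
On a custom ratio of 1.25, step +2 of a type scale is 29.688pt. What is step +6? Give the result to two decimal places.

72.48pt

29.688 × 1.25⁴ = 29.688 × 2.44141 ≈ 72.480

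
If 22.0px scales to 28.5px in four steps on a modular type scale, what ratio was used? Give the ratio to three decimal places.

r⁴ = 28.5 / 22.0, so r = (28.5/22.0)^(1/4).
r = 1.2955^(1/4) ≈ 1.0669

1.067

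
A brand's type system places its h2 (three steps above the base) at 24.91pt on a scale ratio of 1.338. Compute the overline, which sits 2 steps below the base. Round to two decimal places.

5.81pt

24.91 ÷ 1.338⁵ = 24.91 ÷ 4.28825 ≈ 5.809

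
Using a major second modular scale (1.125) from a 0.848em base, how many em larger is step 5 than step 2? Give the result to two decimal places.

0.45em

Step 2: 0.848 × 1.125² = 1.0733em
Step 5: 0.848 × 1.125⁵ = 1.5281em
Difference: 1.5281 − 1.0733 = 0.4548em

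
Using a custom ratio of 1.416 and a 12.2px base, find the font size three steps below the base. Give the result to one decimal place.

Each step on a modular scale multiplies by the ratio, so the size n steps from the base is base × ratioⁿ.
12.2 ÷ 1.416³ = 12.2 ÷ 2.83916 ≈ 4.30

4.3px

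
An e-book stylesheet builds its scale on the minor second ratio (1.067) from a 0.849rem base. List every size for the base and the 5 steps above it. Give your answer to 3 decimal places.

Step 0: 0.849rem
Step 1: 0.849 × 1.067 = 0.906
Step 2: 0.849 × 1.067² = 0.967
Step 3: 0.849 × 1.067³ = 1.031
Step 4: 0.849 × 1.067⁴ = 1.100
Step 5: 0.849 × 1.067⁵ = 1.174

0.849rem, 0.906rem, 0.967rem, 1.031rem, 1.100rem, 1.174rem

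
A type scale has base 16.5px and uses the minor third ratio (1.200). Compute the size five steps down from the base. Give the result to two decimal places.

A modular type scale is a geometric sequence: sizeₙ = base × rⁿ.
16.5 ÷ 1.200⁵ = 16.5 ÷ 2.48832 ≈ 6.63

6.63px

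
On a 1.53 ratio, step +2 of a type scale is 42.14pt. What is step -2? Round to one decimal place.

Moving from step +2 to step -2 is 4 steps down, so divide by r⁴.
42.14 ÷ 1.53⁴ = 42.14 ÷ 5.47981 ≈ 7.690

7.7pt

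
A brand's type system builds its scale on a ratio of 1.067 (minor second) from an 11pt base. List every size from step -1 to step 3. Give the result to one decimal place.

Step -1: 11.0 ÷ 1.067 = 10.3
Step 0: 11pt
Step 1: 11.0 × 1.067 = 11.7
Step 2: 11.0 × 1.067² = 12.5
Step 3: 11.0 × 1.067³ = 13.4

10.3pt, 11.0pt, 11.7pt, 12.5pt, 13.4pt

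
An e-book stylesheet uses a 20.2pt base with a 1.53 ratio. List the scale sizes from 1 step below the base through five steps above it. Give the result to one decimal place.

Step -1: 20.2 ÷ 1.53 = 13.2
Step 0: 20.2pt
Step 1: 20.2 × 1.53 = 30.9
Step 2: 20.2 × 1.53² = 47.3
Step 3: 20.2 × 1.53³ = 72.3
Step 4: 20.2 × 1.53⁴ = 110.7
Step 5: 20.2 × 1.53⁵ = 169.4

13.2pt, 20.2pt, 30.9pt, 47.3pt, 72.3pt, 110.7pt, 169.4pt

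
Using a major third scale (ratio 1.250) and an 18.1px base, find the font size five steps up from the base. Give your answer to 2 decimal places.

Every step multiplies by the scale ratio.
18.1 × 1.250⁵ = 18.1 × 3.05176 ≈ 55.24

55.24px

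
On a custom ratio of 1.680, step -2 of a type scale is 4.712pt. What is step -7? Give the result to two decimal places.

4.712 ÷ 1.680⁵ = 4.712 ÷ 13.38278 ≈ 0.352

0.35pt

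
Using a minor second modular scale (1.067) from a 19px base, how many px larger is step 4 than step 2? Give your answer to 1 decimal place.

3.0px

Step 2: 19.0 × 1.067² = 21.631px
Step 4: 19.0 × 1.067⁴ = 24.627px
Difference: 24.627 − 21.631 = 2.996px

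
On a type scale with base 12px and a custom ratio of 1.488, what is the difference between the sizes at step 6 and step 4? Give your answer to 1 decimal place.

71.4px

Step 4: 12.0 × 1.488⁴ = 58.829px
Step 6: 12.0 × 1.488⁶ = 130.256px
Difference: 130.256 − 58.829 = 71.427px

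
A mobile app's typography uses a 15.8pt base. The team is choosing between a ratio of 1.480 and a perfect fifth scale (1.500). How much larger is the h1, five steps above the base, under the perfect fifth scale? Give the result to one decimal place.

7.8pt

At 1.480: 15.8 × 1.480⁵ = 112.193pt
Perfect fifth: 15.8 × 1.500⁵ = 119.981pt
Difference: 119.981 − 112.193 = 7.788pt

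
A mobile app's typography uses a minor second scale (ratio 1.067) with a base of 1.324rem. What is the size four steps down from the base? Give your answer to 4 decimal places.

A modular type scale is a geometric sequence: sizeₙ = base × rⁿ.
1.324 ÷ 1.067⁴ = 1.324 ÷ 1.29616 ≈ 1.0215

1.0215rem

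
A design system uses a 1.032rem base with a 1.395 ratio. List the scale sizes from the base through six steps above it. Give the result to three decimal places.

1.032rem, 1.440rem, 2.008rem, 2.802rem, 3.908rem, 5.452rem, 7.605rem

Step 0: 1.032rem
Step 1: 1.032 × 1.395 = 1.440
Step 2: 1.032 × 1.395² = 2.008
Step 3: 1.032 × 1.395³ = 2.802
Step 4: 1.032 × 1.395⁴ = 3.908
Step 5: 1.032 × 1.395⁵ = 5.452
Step 6: 1.032 × 1.395⁶ = 7.605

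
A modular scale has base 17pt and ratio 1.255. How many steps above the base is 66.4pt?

6

1.255ⁿ = 66.4 / 17 = 3.9059
n = ln(3.9059) / ln(1.255) = 1.3625 / 0.2271 ≈ 6.00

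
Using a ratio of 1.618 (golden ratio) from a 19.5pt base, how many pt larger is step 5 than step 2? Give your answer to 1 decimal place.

Step 2: 19.5 × 1.618² = 51.050pt
Step 5: 19.5 × 1.618⁵ = 216.236pt
Difference: 216.236 − 51.050 = 165.186pt

165.2pt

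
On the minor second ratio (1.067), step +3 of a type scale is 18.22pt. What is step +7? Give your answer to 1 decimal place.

18.22 × 1.067⁴ = 18.22 × 1.29616 ≈ 23.616

23.6pt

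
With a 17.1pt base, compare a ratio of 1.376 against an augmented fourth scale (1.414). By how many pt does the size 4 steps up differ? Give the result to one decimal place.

7.1pt

At 1.376: 17.1 × 1.376⁴ = 61.301pt
Augmented fourth: 17.1 × 1.414⁴ = 68.359pt
Difference: 68.359 − 61.301 = 7.058pt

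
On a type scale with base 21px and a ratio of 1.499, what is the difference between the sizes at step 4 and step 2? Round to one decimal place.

58.8px

Step 2: 21.0 × 1.499² = 47.187px
Step 4: 21.0 × 1.499⁴ = 106.029px
Difference: 106.029 − 47.187 = 58.842px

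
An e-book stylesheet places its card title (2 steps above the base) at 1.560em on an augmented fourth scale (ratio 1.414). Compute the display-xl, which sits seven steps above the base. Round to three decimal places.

Moving from step +2 to step +7 is 5 steps up, so multiply by r⁵.
1.560 × 1.414⁵ = 1.560 × 5.65258 ≈ 8.818

8.818em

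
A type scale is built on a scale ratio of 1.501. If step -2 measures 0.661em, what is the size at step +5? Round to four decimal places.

Moving from step -2 to step +5 is 7 steps up, so multiply by r⁷.
0.661 × 1.501⁷ = 0.661 × 17.16583 ≈ 11.3466

11.3466em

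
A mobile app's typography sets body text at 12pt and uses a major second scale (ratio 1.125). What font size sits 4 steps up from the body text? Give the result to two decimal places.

19.22pt

Every step multiplies by the scale ratio.
12.0 × 1.125⁴ = 12.0 × 1.60181 ≈ 19.22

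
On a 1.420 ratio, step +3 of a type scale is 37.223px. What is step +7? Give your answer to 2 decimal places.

151.34px

The gap is 7 − (3) = 4 steps, so the factor is 1.420^4.
37.223 × 1.420⁴ = 37.223 × 4.06587 ≈ 151.344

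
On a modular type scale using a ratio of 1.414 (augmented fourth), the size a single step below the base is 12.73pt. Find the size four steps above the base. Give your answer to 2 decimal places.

71.96pt

12.73 × 1.414⁵ = 12.73 × 5.65258 ≈ 71.957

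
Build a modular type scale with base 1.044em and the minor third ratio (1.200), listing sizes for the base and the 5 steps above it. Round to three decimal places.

Step 0: 1.044em
Step 1: 1.044 × 1.200 = 1.253
Step 2: 1.044 × 1.200² = 1.503
Step 3: 1.044 × 1.200³ = 1.804
Step 4: 1.044 × 1.200⁴ = 2.165
Step 5: 1.044 × 1.200⁵ = 2.598

1.044em, 1.253em, 1.503em, 1.804em, 2.165em, 2.598em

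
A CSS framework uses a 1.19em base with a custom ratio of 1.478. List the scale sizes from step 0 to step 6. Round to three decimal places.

Step 0: 1.19em
Step 1: 1.19 × 1.478 = 1.759
Step 2: 1.19 × 1.478² = 2.600
Step 3: 1.19 × 1.478³ = 3.842
Step 4: 1.19 × 1.478⁴ = 5.679
Step 5: 1.19 × 1.478⁵ = 8.393
Step 6: 1.19 × 1.478⁶ = 12.405

1.190em, 1.759em, 2.600em, 3.842em, 5.679em, 8.393em, 12.405em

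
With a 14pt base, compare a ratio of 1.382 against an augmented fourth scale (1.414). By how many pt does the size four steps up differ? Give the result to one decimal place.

4.9pt

At 1.382: 14.0 × 1.382⁴ = 51.069pt
Augmented fourth: 14.0 × 1.414⁴ = 55.966pt
Difference: 55.966 − 51.069 = 4.897pt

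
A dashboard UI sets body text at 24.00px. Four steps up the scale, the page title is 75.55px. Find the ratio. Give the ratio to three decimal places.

The ratio satisfies 24.00 × r⁴ = 75.55, so r = (75.55 / 24.00)^(1/4).
r = 3.1479^(1/4) ≈ 1.3320

1.332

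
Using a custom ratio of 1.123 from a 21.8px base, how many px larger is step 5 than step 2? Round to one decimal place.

11.4px

Step 2: 21.8 × 1.123² = 27.493px
Step 5: 21.8 × 1.123⁵ = 38.936px
Difference: 38.936 − 27.493 = 11.443px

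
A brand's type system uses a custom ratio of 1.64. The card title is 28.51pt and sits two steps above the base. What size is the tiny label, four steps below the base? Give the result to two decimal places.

28.51 ÷ 1.64⁶ = 28.51 ÷ 19.45643 ≈ 1.465

1.47pt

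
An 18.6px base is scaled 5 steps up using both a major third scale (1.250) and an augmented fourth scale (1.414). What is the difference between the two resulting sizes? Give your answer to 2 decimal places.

Major third: 18.6 × 1.250⁵ = 56.7627px
Augmented fourth: 18.6 × 1.414⁵ = 105.1381px
Difference: 105.1381 − 56.7627 = 48.3754px

48.38px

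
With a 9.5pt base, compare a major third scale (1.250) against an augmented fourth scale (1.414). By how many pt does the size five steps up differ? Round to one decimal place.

Major third: 9.5 × 1.250⁵ = 28.992pt
Augmented fourth: 9.5 × 1.414⁵ = 53.700pt
Difference: 53.700 − 28.992 = 24.708pt

24.7pt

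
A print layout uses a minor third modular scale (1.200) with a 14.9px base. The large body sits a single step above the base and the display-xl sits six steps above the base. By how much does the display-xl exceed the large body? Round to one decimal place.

Step 1: 14.9 × 1.200 = 17.880px
Step 6: 14.9 × 1.200⁶ = 44.491px
Difference: 44.491 − 17.880 = 26.611px

26.6px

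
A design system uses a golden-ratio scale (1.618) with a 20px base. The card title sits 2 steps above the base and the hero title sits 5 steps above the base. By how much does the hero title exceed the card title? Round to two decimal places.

169.42px

Step 2: 20.0 × 1.618² = 52.3585px
Step 5: 20.0 × 1.618⁵ = 221.7801px
Difference: 221.7801 − 52.3585 = 169.4216px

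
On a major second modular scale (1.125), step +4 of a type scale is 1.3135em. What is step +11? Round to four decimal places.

2.9957em

1.3135 × 1.125⁷ = 1.3135 × 2.28070 ≈ 2.9957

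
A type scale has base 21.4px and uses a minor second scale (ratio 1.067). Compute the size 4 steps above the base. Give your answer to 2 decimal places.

A modular type scale is a geometric sequence: sizeₙ = base × rⁿ.
21.4 × 1.067⁴ = 21.4 × 1.29616 ≈ 27.74

27.74px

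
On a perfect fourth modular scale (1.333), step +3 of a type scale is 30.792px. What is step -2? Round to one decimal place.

7.3px

Moving from step +3 to step -2 is 5 steps down, so divide by r⁵.
30.792 ÷ 1.333⁵ = 30.792 ÷ 4.20873 ≈ 7.316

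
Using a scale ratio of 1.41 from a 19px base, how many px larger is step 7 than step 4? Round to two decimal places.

Step 4: 19.0 × 1.41⁴ = 75.0983px
Step 7: 19.0 × 1.41⁷ = 210.5171px
Difference: 210.5171 − 75.0983 = 135.4188px

135.42px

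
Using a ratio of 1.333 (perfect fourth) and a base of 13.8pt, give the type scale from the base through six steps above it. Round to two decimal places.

13.80pt, 18.40pt, 24.52pt, 32.69pt, 43.57pt, 58.08pt, 77.42pt

Step 0: 13.8pt
Step 1: 13.8 × 1.333 = 18.40
Step 2: 13.8 × 1.333² = 24.52
Step 3: 13.8 × 1.333³ = 32.69
Step 4: 13.8 × 1.333⁴ = 43.57
Step 5: 13.8 × 1.333⁵ = 58.08
Step 6: 13.8 × 1.333⁶ = 77.42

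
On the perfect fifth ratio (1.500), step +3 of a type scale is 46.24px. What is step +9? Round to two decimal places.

Moving from step +3 to step +9 is 6 steps up, so multiply by r⁶.
46.24 × 1.500⁶ = 46.24 × 11.39062 ≈ 526.702

526.70px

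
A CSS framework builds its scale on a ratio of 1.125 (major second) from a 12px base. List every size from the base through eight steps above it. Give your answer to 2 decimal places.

12.00px, 13.50px, 15.19px, 17.09px, 19.22px, 21.62px, 24.33px, 27.37px, 30.79px

Step 0: 12px
Step 1: 12.0 × 1.125 = 13.50
Step 2: 12.0 × 1.125² = 15.19
Step 3: 12.0 × 1.125³ = 17.09
Step 4: 12.0 × 1.125⁴ = 19.22
Step 5: 12.0 × 1.125⁵ = 21.62
Step 6: 12.0 × 1.125⁶ = 24.33
Step 7: 12.0 × 1.125⁷ = 27.37
Step 8: 12.0 × 1.125⁸ = 30.79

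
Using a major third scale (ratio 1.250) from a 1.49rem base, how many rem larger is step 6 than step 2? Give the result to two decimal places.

Step 2: 1.49 × 1.250² = 2.3281rem
Step 6: 1.49 × 1.250⁶ = 5.6839rem
Difference: 5.6839 − 2.3281 = 3.3558rem

3.36rem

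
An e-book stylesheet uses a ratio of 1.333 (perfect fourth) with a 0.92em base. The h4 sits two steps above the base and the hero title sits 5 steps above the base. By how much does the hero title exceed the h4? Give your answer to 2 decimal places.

2.24em

Step 2: 0.92 × 1.333² = 1.6347em
Step 5: 0.92 × 1.333⁵ = 3.8720em
Difference: 3.8720 − 1.6347 = 2.2373em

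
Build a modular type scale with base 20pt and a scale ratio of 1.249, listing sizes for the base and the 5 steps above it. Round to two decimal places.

Step 0: 20pt
Step 1: 20.0 × 1.249 = 24.98
Step 2: 20.0 × 1.249² = 31.20
Step 3: 20.0 × 1.249³ = 38.97
Step 4: 20.0 × 1.249⁴ = 48.67
Step 5: 20.0 × 1.249⁵ = 60.79

20.00pt, 24.98pt, 31.20pt, 38.97pt, 48.67pt, 60.79pt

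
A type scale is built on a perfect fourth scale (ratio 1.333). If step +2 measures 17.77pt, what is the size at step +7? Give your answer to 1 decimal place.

74.8pt

Moving from step +2 to step +7 is 5 steps up, so multiply by r⁵.
17.77 × 1.333⁵ = 17.77 × 4.20873 ≈ 74.789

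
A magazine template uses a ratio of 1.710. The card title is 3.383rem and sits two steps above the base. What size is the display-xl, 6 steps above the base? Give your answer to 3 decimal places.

28.926rem

Moving from step +2 to step +6 is 4 steps up, so multiply by r⁴.
3.383 × 1.710⁴ = 3.383 × 8.55036 ≈ 28.926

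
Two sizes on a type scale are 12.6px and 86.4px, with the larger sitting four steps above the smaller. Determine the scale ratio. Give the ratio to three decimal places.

r⁴ = 86.4 / 12.6, so r = (86.4/12.6)^(1/4).
r = 6.8571^(1/4) ≈ 1.6182

1.618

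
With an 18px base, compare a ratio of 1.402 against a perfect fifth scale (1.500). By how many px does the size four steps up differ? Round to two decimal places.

At 1.402: 18.0 × 1.402⁴ = 69.5448px
Perfect fifth: 18.0 × 1.500⁴ = 91.1250px
Difference: 91.1250 − 69.5448 = 21.5802px

21.58px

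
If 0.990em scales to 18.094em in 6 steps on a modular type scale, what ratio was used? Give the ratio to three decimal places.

r⁶ = 18.094 / 0.990, so r = (18.094/0.990)^(1/6).
r = 18.2768^(1/6) ≈ 1.6230

1.623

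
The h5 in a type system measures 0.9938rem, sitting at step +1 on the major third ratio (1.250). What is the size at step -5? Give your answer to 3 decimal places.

0.9938 ÷ 1.250⁶ = 0.9938 ÷ 3.81470 ≈ 0.261

0.261rem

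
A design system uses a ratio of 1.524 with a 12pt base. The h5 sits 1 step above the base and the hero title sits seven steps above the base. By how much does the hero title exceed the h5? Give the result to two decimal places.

Step 1: 12.0 × 1.524 = 18.2880pt
Step 7: 12.0 × 1.524⁷ = 229.1269pt
Difference: 229.1269 − 18.2880 = 210.8389pt

210.84pt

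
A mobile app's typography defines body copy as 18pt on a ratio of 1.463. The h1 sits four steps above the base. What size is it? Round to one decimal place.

82.5pt

18.0 × 1.463⁴ = 18.0 × 4.58118 ≈ 82.46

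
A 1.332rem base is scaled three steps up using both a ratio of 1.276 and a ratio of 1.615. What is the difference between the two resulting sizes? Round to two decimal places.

At 1.276: 1.332 × 1.276³ = 2.7673rem
At 1.615: 1.332 × 1.615³ = 5.6108rem
Difference: 5.6108 − 2.7673 = 2.8435rem

2.84rem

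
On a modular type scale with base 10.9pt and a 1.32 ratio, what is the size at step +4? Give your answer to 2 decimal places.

Every step multiplies by the scale ratio.
10.9 × 1.32⁴ = 10.9 × 3.03596 ≈ 33.09

33.09pt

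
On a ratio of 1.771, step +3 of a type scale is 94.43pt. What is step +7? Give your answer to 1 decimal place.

928.9pt

The gap is 7 − (3) = 4 steps, so the factor is 1.771^4.
94.43 × 1.771⁴ = 94.43 × 9.83726 ≈ 928.933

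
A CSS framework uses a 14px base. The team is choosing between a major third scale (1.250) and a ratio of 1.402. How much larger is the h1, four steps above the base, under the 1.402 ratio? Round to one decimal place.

19.9px

Major third: 14.0 × 1.250⁴ = 34.180px
At 1.402: 14.0 × 1.402⁴ = 54.090px
Difference: 54.090 − 34.180 = 19.910px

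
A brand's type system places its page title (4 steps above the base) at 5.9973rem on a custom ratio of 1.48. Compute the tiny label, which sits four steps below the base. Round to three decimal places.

0.261rem

5.9973 ÷ 1.48⁸ = 5.9973 ÷ 23.01939 ≈ 0.261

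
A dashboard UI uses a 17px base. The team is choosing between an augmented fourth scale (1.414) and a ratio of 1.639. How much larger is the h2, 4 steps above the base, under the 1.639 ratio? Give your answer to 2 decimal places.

Augmented fourth: 17.0 × 1.414⁴ = 67.9589px
At 1.639: 17.0 × 1.639⁴ = 122.6774px
Difference: 122.6774 − 67.9589 = 54.7185px

54.72px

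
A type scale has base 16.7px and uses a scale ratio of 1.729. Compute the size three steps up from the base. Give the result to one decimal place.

86.3px

Every step multiplies by the scale ratio.
16.7 × 1.729³ = 16.7 × 5.16874 ≈ 86.32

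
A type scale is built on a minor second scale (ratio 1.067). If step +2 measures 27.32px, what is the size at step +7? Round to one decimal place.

The gap is 7 − (2) = 5 steps, so the factor is 1.067^5.
27.32 × 1.067⁵ = 27.32 × 1.38300 ≈ 37.784

37.8px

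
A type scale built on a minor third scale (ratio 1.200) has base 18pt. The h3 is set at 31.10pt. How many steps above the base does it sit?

3

1.200ⁿ = 31.10 / 18 = 1.7278
n = ln(1.7278) / ln(1.200) = 0.5468 / 0.1823 ≈ 3.00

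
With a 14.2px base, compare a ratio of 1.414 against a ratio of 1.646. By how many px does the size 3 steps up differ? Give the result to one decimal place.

23.2px

At 1.414: 14.2 × 1.414³ = 40.145px
At 1.646: 14.2 × 1.646³ = 63.325px
Difference: 63.325 − 40.145 = 23.180px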